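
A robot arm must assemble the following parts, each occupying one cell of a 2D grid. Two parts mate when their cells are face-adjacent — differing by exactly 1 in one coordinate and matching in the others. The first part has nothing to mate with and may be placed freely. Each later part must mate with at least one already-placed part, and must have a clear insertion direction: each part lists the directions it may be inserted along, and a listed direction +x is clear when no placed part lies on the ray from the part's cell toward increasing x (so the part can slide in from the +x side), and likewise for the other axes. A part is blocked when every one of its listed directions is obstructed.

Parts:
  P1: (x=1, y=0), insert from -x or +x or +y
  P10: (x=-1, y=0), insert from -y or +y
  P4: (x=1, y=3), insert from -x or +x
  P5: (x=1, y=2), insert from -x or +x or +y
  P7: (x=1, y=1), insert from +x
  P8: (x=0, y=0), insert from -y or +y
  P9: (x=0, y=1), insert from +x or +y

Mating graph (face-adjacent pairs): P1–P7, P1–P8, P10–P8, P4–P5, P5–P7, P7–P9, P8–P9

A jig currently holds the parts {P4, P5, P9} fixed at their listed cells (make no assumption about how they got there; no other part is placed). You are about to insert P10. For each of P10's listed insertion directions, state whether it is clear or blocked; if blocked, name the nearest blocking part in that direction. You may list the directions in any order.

+y: clear; -y: clear

-y: ray from P10(-1, 0) has no placed part ⇒ clear
+y: ray from P10(-1, 0) has no placed part ⇒ clear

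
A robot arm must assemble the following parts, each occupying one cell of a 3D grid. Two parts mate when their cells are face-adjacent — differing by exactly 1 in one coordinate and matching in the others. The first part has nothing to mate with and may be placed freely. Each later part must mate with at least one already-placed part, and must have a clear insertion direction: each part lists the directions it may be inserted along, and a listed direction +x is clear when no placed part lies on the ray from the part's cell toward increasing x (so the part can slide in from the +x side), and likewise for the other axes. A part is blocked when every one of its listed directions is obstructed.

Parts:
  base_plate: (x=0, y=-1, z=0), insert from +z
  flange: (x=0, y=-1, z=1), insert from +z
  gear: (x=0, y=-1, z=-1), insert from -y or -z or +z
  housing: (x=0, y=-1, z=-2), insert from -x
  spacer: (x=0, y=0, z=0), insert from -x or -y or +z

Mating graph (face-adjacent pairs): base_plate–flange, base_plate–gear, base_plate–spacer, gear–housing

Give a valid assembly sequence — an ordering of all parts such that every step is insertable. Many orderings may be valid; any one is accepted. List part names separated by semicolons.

housing; gear; base_plate; flange; spacer

1. housing@(0, -1, -2) [-x clear] — {housing}
2. gear@(0, -1, -1) [-y clear] — {gear, housing}
3. base_plate@(0, -1, 0) [+z clear] — {base_plate, gear, housing}
4. flange@(0, -1, 1) [+z clear] — {base_plate, flange, gear, housing}
5. spacer@(0, 0, 0) [-x clear] — {base_plate, flange, gear, housing, spacer}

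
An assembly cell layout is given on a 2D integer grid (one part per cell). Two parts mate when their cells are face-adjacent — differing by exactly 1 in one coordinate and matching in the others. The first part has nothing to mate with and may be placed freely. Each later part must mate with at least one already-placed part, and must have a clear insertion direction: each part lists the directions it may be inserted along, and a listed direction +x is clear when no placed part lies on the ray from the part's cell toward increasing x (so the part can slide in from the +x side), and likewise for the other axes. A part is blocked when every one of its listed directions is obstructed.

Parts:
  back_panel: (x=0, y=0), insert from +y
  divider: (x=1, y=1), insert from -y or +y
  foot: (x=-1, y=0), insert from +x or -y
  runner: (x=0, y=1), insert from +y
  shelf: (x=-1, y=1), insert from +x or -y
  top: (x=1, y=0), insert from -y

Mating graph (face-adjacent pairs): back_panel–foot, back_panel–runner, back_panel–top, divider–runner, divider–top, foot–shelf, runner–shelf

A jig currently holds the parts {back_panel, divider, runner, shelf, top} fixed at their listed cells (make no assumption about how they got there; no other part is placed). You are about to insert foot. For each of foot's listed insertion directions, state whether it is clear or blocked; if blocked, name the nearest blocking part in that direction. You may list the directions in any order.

+x: blocked by back_panel; -y: clear

+x: nearest on ray is back_panel@(0, 0) ⇒ blocked
-y: ray from foot(-1, 0) has no placed part ⇒ clear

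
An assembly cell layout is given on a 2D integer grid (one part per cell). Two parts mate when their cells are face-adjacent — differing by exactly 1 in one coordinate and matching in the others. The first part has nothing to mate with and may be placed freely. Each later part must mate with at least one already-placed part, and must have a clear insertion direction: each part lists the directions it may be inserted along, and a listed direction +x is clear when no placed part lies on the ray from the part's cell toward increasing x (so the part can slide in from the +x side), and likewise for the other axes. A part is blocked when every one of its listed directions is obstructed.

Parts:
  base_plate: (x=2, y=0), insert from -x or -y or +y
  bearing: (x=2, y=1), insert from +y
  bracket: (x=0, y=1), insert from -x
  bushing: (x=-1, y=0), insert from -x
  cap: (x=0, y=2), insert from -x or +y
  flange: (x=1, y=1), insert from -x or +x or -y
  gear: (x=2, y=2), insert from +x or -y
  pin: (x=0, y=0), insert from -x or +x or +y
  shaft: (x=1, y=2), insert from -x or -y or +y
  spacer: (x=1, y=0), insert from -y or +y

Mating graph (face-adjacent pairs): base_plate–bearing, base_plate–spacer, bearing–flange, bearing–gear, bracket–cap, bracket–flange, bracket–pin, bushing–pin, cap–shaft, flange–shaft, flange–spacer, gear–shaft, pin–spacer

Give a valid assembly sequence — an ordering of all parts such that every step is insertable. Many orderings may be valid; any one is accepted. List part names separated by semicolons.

1. bracket@(0, 1) [-x clear] — {bracket}
2. cap@(0, 2) [-x clear] — {bracket, cap}
3. shaft@(1, 2) [-y clear] — {bracket, cap, shaft}
4. flange@(1, 1) [+x clear] — {bracket, cap, flange, shaft}
5. spacer@(1, 0) [-y clear] — {bracket, cap, flange, shaft, spacer}
6. base_plate@(2, 0) [-y clear] — {base_plate, bracket, cap, flange, shaft, spacer}
7. pin@(0, 0) [-x clear] — {base_plate, bracket, cap, flange, pin, shaft, spacer}
8. bearing@(2, 1) [+y clear] — {base_plate, bearing, bracket, cap, flange, pin, shaft, spacer}
9. gear@(2, 2) [+x clear] — {base_plate, bearing, bracket, cap, flange, gear, pin, shaft, spacer}
10. bushing@(-1, 0) [-x clear] — {base_plate, bearing, bracket, bushing, cap, flange, gear, pin, shaft, spacer}

bracket; cap; shaft; flange; spacer; base_plate; pin; bearing; gear; bushing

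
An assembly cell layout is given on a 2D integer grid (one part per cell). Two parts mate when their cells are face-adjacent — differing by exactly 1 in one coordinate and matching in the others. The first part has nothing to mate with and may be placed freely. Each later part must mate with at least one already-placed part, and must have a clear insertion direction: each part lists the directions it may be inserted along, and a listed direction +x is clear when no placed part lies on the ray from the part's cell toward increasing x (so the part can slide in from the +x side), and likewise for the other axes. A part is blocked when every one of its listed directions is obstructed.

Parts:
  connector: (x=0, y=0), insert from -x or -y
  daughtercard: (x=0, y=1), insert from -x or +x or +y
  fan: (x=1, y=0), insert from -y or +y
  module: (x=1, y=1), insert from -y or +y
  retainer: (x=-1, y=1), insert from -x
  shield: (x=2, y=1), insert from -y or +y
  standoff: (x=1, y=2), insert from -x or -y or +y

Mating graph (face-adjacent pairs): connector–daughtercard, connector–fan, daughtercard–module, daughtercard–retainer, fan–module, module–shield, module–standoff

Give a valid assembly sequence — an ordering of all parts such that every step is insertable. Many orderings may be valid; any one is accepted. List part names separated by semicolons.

1. daughtercard@(0, 1) [-x clear] — {daughtercard}
2. connector@(0, 0) [-x clear] — {connector, daughtercard}
3. fan@(1, 0) [-y clear] — {connector, daughtercard, fan}
4. module@(1, 1) [+y clear] — {connector, daughtercard, fan, module}
5. standoff@(1, 2) [-x clear] — {connector, daughtercard, fan, module, standoff}
6. retainer@(-1, 1) [-x clear] — {connector, daughtercard, fan, module, retainer, standoff}
7. shield@(2, 1) [-y clear] — {connector, daughtercard, fan, module, retainer, shield, standoff}

daughtercard; connector; fan; module; standoff; retainer; shield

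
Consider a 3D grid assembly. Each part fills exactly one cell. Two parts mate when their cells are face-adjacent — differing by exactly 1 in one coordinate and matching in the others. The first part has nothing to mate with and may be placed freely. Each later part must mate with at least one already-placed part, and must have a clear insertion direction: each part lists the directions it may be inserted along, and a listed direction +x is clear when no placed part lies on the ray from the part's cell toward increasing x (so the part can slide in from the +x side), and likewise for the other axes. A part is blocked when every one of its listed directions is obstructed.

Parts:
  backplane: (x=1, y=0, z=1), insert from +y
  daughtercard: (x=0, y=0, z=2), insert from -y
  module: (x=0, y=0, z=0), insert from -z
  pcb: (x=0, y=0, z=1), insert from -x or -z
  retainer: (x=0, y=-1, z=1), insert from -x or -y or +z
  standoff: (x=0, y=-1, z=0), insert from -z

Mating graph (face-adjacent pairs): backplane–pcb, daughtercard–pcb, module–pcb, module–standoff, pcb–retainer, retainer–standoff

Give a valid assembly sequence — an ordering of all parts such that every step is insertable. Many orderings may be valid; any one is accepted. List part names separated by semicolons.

1. retainer@(0, -1, 1) [-x clear] — {retainer}
2. pcb@(0, 0, 1) [-x clear] — {pcb, retainer}
3. module@(0, 0, 0) [-z clear] — {module, pcb, retainer}
4. backplane@(1, 0, 1) [+y clear] — {backplane, module, pcb, retainer}
5. daughtercard@(0, 0, 2) [-y clear] — {backplane, daughtercard, module, pcb, retainer}
6. standoff@(0, -1, 0) [-z clear] — {backplane, daughtercard, module, pcb, retainer, standoff}

retainer; pcb; module; backplane; daughtercard; standoff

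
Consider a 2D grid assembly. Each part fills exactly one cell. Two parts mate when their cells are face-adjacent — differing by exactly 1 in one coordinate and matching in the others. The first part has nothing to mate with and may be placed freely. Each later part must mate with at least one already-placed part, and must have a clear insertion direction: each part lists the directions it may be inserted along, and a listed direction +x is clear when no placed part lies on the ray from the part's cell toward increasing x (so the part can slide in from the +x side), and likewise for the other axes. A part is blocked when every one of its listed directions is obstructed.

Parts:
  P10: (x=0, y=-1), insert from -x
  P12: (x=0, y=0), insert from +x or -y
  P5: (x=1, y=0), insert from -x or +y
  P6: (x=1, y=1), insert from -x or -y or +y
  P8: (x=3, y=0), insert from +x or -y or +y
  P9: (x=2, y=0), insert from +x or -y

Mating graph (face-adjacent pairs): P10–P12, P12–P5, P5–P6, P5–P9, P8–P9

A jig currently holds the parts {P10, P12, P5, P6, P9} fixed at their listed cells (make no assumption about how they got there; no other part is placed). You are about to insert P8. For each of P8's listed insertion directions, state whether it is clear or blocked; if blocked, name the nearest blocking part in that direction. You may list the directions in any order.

+x: clear; +y: clear; -y: clear

+x: ray from P8(3, 0) has no placed part ⇒ clear
-y: ray from P8(3, 0) has no placed part ⇒ clear
+y: ray from P8(3, 0) has no placed part ⇒ clear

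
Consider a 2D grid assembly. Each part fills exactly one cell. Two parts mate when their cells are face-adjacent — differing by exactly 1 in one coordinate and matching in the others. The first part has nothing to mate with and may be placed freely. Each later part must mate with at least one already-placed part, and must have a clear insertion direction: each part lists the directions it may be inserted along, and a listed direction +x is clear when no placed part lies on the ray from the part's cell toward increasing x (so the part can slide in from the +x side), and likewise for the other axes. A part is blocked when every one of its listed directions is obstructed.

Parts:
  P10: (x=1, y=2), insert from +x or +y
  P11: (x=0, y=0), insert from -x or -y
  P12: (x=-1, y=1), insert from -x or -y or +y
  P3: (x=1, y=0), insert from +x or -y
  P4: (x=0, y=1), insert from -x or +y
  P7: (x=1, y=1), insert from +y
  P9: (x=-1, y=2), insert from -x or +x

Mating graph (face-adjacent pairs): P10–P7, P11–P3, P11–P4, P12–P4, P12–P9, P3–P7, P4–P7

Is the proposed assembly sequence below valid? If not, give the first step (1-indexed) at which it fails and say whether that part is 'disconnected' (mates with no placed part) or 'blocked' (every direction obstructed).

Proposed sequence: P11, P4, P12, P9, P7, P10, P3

1. P11@(0, 0) [-x clear] — {P11}
2. P4@(0, 1) [-x clear] — {P11, P4}
3. P12@(-1, 1) [-x clear] — {P11, P12, P4}
4. P9@(-1, 2) [-x clear] — {P11, P12, P4, P9}
5. P7@(1, 1) [+y clear] — {P11, P12, P4, P7, P9}
6. P10@(1, 2) [+x clear] — {P10, P11, P12, P4, P7, P9}
7. P3@(1, 0) [+x clear] — {P10, P11, P12, P3, P4, P7, P9}

Valid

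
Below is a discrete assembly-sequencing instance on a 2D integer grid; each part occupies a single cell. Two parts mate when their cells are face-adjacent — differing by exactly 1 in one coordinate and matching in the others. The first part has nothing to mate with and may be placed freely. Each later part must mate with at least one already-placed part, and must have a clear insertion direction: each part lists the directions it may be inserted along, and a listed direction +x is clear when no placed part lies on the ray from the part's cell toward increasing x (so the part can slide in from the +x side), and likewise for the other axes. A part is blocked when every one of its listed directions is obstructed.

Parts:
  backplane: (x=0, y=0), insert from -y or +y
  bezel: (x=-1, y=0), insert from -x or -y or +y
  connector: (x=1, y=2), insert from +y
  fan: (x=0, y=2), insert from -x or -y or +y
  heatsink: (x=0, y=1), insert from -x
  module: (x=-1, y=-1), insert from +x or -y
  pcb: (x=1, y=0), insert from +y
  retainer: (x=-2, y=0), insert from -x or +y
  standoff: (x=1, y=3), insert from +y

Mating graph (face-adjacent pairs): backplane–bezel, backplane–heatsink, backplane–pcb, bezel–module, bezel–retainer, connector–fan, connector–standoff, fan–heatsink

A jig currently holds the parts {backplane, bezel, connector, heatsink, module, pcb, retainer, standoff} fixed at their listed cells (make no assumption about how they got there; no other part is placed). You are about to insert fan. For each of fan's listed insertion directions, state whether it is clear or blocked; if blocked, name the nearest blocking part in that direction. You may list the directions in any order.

-x: ray from fan(0, 2) has no placed part ⇒ clear
-y: nearest on ray is heatsink@(0, 1) ⇒ blocked
+y: ray from fan(0, 2) has no placed part ⇒ clear

+y: clear; -x: clear; -y: blocked by heatsink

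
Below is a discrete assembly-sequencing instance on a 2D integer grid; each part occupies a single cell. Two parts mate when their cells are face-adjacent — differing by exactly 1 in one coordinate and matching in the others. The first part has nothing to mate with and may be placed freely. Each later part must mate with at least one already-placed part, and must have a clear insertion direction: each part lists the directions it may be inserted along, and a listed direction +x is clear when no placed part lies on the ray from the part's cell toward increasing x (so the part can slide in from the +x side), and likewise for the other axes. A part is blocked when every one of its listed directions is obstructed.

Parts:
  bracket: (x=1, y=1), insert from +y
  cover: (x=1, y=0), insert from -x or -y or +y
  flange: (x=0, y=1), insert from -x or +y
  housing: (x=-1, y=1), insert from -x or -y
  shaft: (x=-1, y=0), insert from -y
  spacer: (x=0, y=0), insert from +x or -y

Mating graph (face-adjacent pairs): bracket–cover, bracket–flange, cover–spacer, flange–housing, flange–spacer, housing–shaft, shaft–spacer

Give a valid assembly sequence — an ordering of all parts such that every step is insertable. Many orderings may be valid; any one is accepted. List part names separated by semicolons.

1. bracket@(1, 1) [+y clear] — {bracket}
2. cover@(1, 0) [-x clear] — {bracket, cover}
3. spacer@(0, 0) [-y clear] — {bracket, cover, spacer}
4. flange@(0, 1) [-x clear] — {bracket, cover, flange, spacer}
5. housing@(-1, 1) [-x clear] — {bracket, cover, flange, housing, spacer}
6. shaft@(-1, 0) [-y clear] — {bracket, cover, flange, housing, shaft, spacer}

bracket; cover; spacer; flange; housing; shaft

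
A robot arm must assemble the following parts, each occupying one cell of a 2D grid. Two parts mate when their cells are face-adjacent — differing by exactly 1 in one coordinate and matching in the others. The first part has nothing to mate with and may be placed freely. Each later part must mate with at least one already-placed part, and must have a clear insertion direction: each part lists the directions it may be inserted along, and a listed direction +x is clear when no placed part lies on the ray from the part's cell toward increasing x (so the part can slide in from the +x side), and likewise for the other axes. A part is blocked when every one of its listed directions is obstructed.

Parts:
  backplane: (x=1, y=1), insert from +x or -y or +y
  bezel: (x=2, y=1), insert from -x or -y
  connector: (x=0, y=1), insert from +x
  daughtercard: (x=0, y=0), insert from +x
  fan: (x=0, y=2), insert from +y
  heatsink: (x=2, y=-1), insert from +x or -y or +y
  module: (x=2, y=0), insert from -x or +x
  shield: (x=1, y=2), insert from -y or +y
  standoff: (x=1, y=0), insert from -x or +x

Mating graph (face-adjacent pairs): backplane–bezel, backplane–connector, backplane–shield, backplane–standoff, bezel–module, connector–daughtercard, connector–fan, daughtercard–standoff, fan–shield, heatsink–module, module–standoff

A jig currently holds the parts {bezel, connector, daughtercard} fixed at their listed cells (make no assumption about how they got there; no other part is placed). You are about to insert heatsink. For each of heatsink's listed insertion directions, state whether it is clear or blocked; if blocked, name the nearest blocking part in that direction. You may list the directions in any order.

+x: ray from heatsink(2, -1) has no placed part ⇒ clear
-y: ray from heatsink(2, -1) has no placed part ⇒ clear
+y: nearest on ray is bezel@(2, 1) ⇒ blocked

+x: clear; +y: blocked by bezel; -y: clear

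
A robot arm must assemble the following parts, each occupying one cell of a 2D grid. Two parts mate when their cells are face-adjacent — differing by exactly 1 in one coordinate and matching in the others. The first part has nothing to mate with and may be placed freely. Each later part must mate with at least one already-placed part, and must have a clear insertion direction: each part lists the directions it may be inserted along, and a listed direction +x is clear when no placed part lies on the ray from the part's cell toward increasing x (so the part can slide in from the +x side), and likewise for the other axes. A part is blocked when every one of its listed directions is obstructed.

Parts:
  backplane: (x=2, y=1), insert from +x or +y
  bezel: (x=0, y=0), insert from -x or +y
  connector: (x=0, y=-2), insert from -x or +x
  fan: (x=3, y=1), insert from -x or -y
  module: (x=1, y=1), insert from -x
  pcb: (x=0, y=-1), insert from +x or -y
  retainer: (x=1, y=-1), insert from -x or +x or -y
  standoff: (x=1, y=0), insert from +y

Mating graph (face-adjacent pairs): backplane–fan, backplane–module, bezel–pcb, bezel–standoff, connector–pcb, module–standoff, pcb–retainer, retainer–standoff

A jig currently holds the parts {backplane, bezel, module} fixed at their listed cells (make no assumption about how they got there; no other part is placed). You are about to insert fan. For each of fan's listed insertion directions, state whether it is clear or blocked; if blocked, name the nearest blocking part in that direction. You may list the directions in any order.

-x: blocked by backplane; -y: clear

-x: nearest on ray is backplane@(2, 1) ⇒ blocked
-y: ray from fan(3, 1) has no placed part ⇒ clear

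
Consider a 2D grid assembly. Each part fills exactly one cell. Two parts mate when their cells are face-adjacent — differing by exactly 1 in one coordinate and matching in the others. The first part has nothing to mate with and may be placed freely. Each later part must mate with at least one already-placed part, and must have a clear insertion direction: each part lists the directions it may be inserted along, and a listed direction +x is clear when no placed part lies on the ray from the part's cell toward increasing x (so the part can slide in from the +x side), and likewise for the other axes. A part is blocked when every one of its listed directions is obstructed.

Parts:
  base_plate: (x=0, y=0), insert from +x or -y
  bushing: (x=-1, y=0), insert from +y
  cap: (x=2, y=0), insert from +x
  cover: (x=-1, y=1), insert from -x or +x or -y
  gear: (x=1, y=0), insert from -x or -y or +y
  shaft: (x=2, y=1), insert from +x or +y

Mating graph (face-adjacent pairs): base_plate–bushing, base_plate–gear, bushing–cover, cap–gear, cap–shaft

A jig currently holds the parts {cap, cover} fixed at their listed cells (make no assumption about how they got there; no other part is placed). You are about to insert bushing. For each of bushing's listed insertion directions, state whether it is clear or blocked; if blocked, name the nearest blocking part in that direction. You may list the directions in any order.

+y: blocked by cover

+y: nearest on ray is cover@(-1, 1) ⇒ blocked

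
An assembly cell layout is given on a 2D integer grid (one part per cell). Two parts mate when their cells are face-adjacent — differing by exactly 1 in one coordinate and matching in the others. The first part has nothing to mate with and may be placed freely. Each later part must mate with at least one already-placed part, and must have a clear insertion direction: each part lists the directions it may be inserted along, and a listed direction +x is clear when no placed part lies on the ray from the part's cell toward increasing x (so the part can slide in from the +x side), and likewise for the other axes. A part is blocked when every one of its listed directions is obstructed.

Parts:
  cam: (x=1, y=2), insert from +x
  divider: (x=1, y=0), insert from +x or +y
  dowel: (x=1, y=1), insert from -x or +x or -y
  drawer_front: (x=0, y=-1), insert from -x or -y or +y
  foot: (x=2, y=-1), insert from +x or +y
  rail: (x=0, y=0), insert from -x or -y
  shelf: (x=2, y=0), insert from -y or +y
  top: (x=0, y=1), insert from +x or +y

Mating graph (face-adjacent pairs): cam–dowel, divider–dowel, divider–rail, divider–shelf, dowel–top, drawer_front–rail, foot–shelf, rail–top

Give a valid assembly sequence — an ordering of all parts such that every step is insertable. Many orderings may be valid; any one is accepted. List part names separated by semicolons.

foot; shelf; divider; dowel; rail; drawer_front; top; cam

1. foot@(2, -1) [+x clear] — {foot}
2. shelf@(2, 0) [+y clear] — {foot, shelf}
3. divider@(1, 0) [+y clear] — {divider, foot, shelf}
4. dowel@(1, 1) [-x clear] — {divider, dowel, foot, shelf}
5. rail@(0, 0) [-x clear] — {divider, dowel, foot, rail, shelf}
6. drawer_front@(0, -1) [-x clear] — {divider, dowel, drawer_front, foot, rail, shelf}
7. top@(0, 1) [+y clear] — {divider, dowel, drawer_front, foot, rail, shelf, top}
8. cam@(1, 2) [+x clear] — {cam, divider, dowel, drawer_front, foot, rail, shelf, top}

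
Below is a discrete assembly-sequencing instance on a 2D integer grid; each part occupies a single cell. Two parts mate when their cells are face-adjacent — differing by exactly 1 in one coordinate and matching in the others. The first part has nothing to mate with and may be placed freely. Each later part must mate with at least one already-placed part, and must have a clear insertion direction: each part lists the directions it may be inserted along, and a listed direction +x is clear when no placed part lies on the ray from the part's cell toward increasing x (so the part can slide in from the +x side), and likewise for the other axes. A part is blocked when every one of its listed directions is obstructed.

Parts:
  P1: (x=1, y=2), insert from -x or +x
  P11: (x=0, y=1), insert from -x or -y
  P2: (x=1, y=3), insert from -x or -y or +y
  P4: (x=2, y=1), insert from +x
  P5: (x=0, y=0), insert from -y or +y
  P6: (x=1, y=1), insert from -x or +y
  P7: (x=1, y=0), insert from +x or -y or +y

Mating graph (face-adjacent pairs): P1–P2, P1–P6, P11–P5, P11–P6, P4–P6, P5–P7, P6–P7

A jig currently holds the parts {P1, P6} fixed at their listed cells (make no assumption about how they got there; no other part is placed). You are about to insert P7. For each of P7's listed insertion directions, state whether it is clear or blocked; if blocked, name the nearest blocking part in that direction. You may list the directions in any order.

+x: ray from P7(1, 0) has no placed part ⇒ clear
-y: ray from P7(1, 0) has no placed part ⇒ clear
+y: nearest on ray is P6@(1, 1) ⇒ blocked

+x: clear; +y: blocked by P6; -y: clear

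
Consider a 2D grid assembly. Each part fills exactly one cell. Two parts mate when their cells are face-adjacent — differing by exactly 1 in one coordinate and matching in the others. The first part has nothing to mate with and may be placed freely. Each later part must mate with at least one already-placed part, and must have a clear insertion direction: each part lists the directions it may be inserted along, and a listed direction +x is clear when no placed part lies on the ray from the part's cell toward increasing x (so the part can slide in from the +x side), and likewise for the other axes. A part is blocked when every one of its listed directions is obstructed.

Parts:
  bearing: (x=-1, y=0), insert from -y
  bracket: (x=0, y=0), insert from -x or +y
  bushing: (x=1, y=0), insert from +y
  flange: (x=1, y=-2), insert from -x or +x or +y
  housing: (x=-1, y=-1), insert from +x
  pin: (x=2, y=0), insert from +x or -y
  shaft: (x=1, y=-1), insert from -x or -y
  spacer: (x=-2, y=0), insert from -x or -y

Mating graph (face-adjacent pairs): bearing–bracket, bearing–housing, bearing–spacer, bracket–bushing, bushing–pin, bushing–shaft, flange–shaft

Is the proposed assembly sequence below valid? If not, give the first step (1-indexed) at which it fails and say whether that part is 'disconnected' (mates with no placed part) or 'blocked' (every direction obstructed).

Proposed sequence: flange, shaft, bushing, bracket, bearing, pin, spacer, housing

Invalid at step 8 (blocked)

1. flange@(1, -2) [-x clear] — {flange}
2. shaft@(1, -1) [-x clear] — {flange, shaft}
3. bushing@(1, 0) [+y clear] — {bushing, flange, shaft}
4. bracket@(0, 0) [-x clear] — {bracket, bushing, flange, shaft}
5. bearing@(-1, 0) [-y clear] — {bearing, bracket, bushing, flange, shaft}
6. pin@(2, 0) [+x clear] — {bearing, bracket, bushing, flange, pin, shaft}
7. spacer@(-2, 0) [-x clear] — {bearing, bracket, bushing, flange, pin, shaft, spacer}
8. housing@(-1, -1) — +x all obstructed ⇒ blocked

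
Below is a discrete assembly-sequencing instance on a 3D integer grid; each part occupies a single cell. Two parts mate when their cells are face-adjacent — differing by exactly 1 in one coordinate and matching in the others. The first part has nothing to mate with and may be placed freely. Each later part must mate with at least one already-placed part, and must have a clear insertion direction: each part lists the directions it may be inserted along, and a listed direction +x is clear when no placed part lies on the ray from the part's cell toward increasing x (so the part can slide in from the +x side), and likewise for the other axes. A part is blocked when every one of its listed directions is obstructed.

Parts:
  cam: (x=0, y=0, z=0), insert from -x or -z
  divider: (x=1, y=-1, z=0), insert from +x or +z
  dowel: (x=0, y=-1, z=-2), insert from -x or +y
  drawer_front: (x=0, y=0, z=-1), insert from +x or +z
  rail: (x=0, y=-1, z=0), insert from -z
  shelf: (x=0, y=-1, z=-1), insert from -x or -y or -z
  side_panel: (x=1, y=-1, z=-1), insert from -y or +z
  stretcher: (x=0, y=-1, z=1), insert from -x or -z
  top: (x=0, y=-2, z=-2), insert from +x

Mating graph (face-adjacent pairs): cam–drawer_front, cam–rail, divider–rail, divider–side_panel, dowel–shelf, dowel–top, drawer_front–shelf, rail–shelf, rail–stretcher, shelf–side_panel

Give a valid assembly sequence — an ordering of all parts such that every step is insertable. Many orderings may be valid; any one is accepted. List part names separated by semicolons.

cam; rail; divider; side_panel; stretcher; drawer_front; shelf; dowel; top

1. cam@(0, 0, 0) [-x clear] — {cam}
2. rail@(0, -1, 0) [-z clear] — {cam, rail}
3. divider@(1, -1, 0) [+x clear] — {cam, divider, rail}
4. side_panel@(1, -1, -1) [-y clear] — {cam, divider, rail, side_panel}
5. stretcher@(0, -1, 1) [-x clear] — {cam, divider, rail, side_panel, stretcher}
6. drawer_front@(0, 0, -1) [+x clear] — {cam, divider, drawer_front, rail, side_panel, stretcher}
7. shelf@(0, -1, -1) [-x clear] — {cam, divider, drawer_front, rail, shelf, side_panel, stretcher}
8. dowel@(0, -1, -2) [-x clear] — {cam, divider, dowel, drawer_front, rail, shelf, side_panel, stretcher}
9. top@(0, -2, -2) [+x clear] — {cam, divider, dowel, drawer_front, rail, shelf, side_panel, stretcher, top}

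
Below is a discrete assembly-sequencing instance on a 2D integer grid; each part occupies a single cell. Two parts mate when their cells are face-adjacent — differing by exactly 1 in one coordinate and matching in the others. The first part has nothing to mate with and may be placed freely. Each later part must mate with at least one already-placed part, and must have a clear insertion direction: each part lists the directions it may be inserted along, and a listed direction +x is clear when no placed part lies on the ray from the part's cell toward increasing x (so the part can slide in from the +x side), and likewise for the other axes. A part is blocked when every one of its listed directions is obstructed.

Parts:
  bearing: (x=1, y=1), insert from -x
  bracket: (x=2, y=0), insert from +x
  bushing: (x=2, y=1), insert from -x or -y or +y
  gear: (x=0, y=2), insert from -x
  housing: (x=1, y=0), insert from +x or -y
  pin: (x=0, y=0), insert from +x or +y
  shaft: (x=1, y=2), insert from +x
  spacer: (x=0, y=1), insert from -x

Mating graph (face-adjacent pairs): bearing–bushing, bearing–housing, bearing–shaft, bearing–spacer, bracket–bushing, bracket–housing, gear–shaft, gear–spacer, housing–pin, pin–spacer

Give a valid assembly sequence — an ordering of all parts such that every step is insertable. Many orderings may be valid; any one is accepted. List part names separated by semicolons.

1. housing@(1, 0) [+x clear] — {housing}
2. pin@(0, 0) [+y clear] — {housing, pin}
3. bracket@(2, 0) [+x clear] — {bracket, housing, pin}
4. bushing@(2, 1) [-x clear] — {bracket, bushing, housing, pin}
5. bearing@(1, 1) [-x clear] — {bearing, bracket, bushing, housing, pin}
6. shaft@(1, 2) [+x clear] — {bearing, bracket, bushing, housing, pin, shaft}
7. gear@(0, 2) [-x clear] — {bearing, bracket, bushing, gear, housing, pin, shaft}
8. spacer@(0, 1) [-x clear] — {bearing, bracket, bushing, gear, housing, pin, shaft, spacer}

housing; pin; bracket; bushing; bearing; shaft; gear; spacer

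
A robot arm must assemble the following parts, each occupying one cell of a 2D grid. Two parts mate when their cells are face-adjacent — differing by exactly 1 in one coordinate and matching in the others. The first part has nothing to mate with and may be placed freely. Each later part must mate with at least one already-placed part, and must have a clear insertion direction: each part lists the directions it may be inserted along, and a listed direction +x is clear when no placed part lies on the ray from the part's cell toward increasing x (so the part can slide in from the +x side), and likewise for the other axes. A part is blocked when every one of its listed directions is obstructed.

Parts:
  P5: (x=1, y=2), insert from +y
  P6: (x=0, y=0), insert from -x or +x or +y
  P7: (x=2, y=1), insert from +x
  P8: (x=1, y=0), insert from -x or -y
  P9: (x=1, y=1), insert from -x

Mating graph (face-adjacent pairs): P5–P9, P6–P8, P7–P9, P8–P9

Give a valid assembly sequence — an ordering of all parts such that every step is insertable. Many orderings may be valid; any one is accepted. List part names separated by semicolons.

1. P8@(1, 0) [-x clear] — {P8}
2. P6@(0, 0) [-x clear] — {P6, P8}
3. P9@(1, 1) [-x clear] — {P6, P8, P9}
4. P5@(1, 2) [+y clear] — {P5, P6, P8, P9}
5. P7@(2, 1) [+x clear] — {P5, P6, P7, P8, P9}

P8; P6; P9; P5; P7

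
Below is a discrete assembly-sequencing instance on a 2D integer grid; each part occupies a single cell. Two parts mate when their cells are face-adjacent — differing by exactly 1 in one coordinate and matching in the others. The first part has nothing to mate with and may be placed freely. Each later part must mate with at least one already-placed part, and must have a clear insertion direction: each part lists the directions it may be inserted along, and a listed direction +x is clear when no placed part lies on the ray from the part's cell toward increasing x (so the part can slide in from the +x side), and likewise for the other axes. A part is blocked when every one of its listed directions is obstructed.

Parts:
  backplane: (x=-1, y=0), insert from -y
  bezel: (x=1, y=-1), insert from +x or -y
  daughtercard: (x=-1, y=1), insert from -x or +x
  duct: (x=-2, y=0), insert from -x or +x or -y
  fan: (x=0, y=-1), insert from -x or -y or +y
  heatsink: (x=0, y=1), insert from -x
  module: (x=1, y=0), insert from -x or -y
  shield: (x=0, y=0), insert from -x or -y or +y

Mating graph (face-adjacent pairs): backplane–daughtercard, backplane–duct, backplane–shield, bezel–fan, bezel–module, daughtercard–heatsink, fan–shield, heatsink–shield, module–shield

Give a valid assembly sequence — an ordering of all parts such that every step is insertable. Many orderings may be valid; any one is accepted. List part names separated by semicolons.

1. module@(1, 0) [-x clear] — {module}
2. shield@(0, 0) [-x clear] — {module, shield}
3. heatsink@(0, 1) [-x clear] — {heatsink, module, shield}
4. daughtercard@(-1, 1) [-x clear] — {daughtercard, heatsink, module, shield}
5. bezel@(1, -1) [+x clear] — {bezel, daughtercard, heatsink, module, shield}
6. fan@(0, -1) [-x clear] — {bezel, daughtercard, fan, heatsink, module, shield}
7. backplane@(-1, 0) [-y clear] — {backplane, bezel, daughtercard, fan, heatsink, module, shield}
8. duct@(-2, 0) [-x clear] — {backplane, bezel, daughtercard, duct, fan, heatsink, module, shield}

module; shield; heatsink; daughtercard; bezel; fan; backplane; duct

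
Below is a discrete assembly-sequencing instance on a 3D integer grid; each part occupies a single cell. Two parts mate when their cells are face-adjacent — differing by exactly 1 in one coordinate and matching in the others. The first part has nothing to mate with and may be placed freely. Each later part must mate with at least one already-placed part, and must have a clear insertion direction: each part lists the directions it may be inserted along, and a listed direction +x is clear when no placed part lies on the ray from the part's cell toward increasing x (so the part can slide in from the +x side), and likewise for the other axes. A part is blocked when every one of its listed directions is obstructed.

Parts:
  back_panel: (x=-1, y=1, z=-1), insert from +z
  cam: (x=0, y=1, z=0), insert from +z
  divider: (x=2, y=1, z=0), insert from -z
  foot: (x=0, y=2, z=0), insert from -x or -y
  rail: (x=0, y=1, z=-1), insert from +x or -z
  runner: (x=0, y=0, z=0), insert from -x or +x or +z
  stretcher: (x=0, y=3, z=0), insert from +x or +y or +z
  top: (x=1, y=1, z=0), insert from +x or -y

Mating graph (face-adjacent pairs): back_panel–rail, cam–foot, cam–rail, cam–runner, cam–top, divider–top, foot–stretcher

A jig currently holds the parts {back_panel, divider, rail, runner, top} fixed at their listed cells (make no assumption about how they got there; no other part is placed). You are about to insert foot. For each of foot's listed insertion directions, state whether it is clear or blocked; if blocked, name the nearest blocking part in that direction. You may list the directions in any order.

-x: ray from foot(0, 2, 0) has no placed part ⇒ clear
-y: nearest on ray is runner@(0, 0, 0) ⇒ blocked

-x: clear; -y: blocked by runner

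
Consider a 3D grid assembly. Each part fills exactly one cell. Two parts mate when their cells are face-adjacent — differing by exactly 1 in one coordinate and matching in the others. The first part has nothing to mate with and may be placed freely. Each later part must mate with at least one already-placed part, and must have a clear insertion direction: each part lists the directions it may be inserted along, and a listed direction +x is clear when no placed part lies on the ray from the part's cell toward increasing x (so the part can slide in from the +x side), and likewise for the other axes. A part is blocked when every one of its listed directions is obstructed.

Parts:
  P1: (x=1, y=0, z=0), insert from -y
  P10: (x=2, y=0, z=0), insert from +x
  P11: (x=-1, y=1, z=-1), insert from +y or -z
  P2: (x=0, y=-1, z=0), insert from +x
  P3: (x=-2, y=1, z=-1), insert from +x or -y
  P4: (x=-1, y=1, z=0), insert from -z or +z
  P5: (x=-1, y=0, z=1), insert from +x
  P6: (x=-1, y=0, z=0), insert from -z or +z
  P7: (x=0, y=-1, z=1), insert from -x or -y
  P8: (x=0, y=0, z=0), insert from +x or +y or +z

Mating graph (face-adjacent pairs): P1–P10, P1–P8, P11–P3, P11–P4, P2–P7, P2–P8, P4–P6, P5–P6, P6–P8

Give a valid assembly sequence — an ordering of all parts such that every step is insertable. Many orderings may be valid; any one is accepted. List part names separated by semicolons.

P4; P11; P3; P6; P5; P8; P2; P7; P1; P10

1. P4@(-1, 1, 0) [-z clear] — {P4}
2. P11@(-1, 1, -1) [+y clear] — {P11, P4}
3. P3@(-2, 1, -1) [-y clear] — {P11, P3, P4}
4. P6@(-1, 0, 0) [-z clear] — {P11, P3, P4, P6}
5. P5@(-1, 0, 1) [+x clear] — {P11, P3, P4, P5, P6}
6. P8@(0, 0, 0) [+x clear] — {P11, P3, P4, P5, P6, P8}
7. P2@(0, -1, 0) [+x clear] — {P11, P2, P3, P4, P5, P6, P8}
8. P7@(0, -1, 1) [-x clear] — {P11, P2, P3, P4, P5, P6, P7, P8}
9. P1@(1, 0, 0) [-y clear] — {P1, P11, P2, P3, P4, P5, P6, P7, P8}
10. P10@(2, 0, 0) [+x clear] — {P1, P10, P11, P2, P3, P4, P5, P6, P7, P8}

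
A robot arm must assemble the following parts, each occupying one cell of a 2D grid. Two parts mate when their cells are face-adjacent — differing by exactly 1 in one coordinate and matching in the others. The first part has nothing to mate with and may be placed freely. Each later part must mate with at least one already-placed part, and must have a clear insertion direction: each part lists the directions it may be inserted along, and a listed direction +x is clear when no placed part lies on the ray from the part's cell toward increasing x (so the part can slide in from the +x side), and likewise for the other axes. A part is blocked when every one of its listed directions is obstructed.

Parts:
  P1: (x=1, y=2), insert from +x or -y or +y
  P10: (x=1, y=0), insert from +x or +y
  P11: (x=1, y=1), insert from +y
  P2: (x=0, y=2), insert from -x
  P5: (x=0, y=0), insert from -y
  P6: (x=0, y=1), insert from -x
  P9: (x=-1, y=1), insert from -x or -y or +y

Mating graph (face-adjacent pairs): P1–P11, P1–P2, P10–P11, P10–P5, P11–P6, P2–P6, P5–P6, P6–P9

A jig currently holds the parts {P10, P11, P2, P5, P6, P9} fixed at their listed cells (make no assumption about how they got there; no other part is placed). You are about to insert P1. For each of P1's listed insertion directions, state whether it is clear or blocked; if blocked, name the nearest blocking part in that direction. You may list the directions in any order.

+x: ray from P1(1, 2) has no placed part ⇒ clear
-y: nearest on ray is P11@(1, 1) ⇒ blocked
+y: ray from P1(1, 2) has no placed part ⇒ clear

+x: clear; +y: clear; -y: blocked by P11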